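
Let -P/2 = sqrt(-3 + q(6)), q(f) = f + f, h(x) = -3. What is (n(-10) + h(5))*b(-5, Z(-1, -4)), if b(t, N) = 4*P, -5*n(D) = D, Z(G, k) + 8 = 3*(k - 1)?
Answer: 24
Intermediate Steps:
Z(G, k) = -11 + 3*k (Z(G, k) = -8 + 3*(k - 1) = -8 + 3*(-1 + k) = -8 + (-3 + 3*k) = -11 + 3*k)
n(D) = -D/5
q(f) = 2*f
P = -6 (P = -2*sqrt(-3 + 2*6) = -2*sqrt(-3 + 12) = -2*sqrt(9) = -2*3 = -6)
b(t, N) = -24 (b(t, N) = 4*(-6) = -24)
(n(-10) + h(5))*b(-5, Z(-1, -4)) = (-1/5*(-10) - 3)*(-24) = (2 - 3)*(-24) = -1*(-24) = 24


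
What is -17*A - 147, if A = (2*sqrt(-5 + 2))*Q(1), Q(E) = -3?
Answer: -147 + 102*I*sqrt(3) ≈ -147.0 + 176.67*I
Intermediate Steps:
A = -6*I*sqrt(3) (A = (2*sqrt(-5 + 2))*(-3) = (2*sqrt(-3))*(-3) = (2*(I*sqrt(3)))*(-3) = (2*I*sqrt(3))*(-3) = -6*I*sqrt(3) ≈ -10.392*I)
-17*A - 147 = -(-102)*I*sqrt(3) - 147 = 102*I*sqrt(3) - 147 = -147 + 102*I*sqrt(3)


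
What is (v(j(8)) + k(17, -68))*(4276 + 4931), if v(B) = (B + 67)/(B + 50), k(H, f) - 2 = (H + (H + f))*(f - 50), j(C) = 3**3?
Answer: 258776964/7 ≈ 3.6968e+7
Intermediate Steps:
j(C) = 27
k(H, f) = 2 + (-50 + f)*(f + 2*H) (k(H, f) = 2 + (H + (H + f))*(f - 50) = 2 + (f + 2*H)*(-50 + f) = 2 + (-50 + f)*(f + 2*H))
v(B) = (67 + B)/(50 + B)
(v(j(8)) + k(17, -68))*(4276 + 4931) = ((67 + 27)/(50 + 27) + (2 + (-68)**2 - 100*17 - 50*(-68) + 2*17*(-68)))*(4276 + 4931) = (94/77 + (2 + 4624 - 1700 + 3400 - 2312))*9207 = ((1/77)*94 + 4014)*9207 = (94/77 + 4014)*9207 = (309172/77)*9207 = 258776964/7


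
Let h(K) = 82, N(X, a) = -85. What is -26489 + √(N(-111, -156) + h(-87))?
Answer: -26489 + I*√3 ≈ -26489.0 + 1.732*I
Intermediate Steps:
-26489 + √(N(-111, -156) + h(-87)) = -26489 + √(-85 + 82) = -26489 + √(-3) = -26489 + I*√3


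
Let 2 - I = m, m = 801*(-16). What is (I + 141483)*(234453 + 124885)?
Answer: 55446212738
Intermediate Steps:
m = -12816
I = 12818 (I = 2 - 1*(-12816) = 2 + 12816 = 12818)
(I + 141483)*(234453 + 124885) = (12818 + 141483)*(234453 + 124885) = 154301*359338 = 55446212738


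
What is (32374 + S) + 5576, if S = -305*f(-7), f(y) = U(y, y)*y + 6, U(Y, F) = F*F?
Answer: 140735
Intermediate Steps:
U(Y, F) = F²
f(y) = 6 + y³ (f(y) = y²*y + 6 = y³ + 6 = 6 + y³)
S = 102785 (S = -305*(6 + (-7)³) = -305*(6 - 343) = -305*(-337) = 102785)
(32374 + S) + 5576 = (32374 + 102785) + 5576 = 135159 + 5576 = 140735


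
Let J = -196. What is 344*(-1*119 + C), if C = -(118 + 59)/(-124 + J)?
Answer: -1629829/40 ≈ -40746.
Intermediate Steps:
C = 177/320 (C = -(118 + 59)/(-124 - 196) = -177/(-320) = -177*(-1)/320 = -1*(-177/320) = 177/320 ≈ 0.55313)
344*(-1*119 + C) = 344*(-1*119 + 177/320) = 344*(-119 + 177/320) = 344*(-37903/320) = -1629829/40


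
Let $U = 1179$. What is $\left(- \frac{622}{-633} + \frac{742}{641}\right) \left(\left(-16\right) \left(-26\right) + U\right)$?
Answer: $\frac{1385078860}{405753} \approx 3413.6$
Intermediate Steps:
$\left(- \frac{622}{-633} + \frac{742}{641}\right) \left(\left(-16\right) \left(-26\right) + U\right) = \left(- \frac{622}{-633} + \frac{742}{641}\right) \left(\left(-16\right) \left(-26\right) + 1179\right) = \left(\left(-622\right) \left(- \frac{1}{633}\right) + 742 \cdot \frac{1}{641}\right) \left(416 + 1179\right) = \left(\frac{622}{633} + \frac{742}{641}\right) 1595 = \frac{868388}{405753} \cdot 1595 = \frac{1385078860}{405753}$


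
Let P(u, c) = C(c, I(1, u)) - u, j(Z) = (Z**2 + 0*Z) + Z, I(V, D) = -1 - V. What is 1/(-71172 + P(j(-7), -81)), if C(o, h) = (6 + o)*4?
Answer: -1/71514 ≈ -1.3983e-5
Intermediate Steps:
j(Z) = Z + Z**2 (j(Z) = (Z**2 + 0) + Z = Z**2 + Z = Z + Z**2)
C(o, h) = 24 + 4*o
P(u, c) = 24 - u + 4*c (P(u, c) = (24 + 4*c) - u = 24 - u + 4*c)
1/(-71172 + P(j(-7), -81)) = 1/(-71172 + (24 - (-7)*(1 - 7) + 4*(-81))) = 1/(-71172 + (24 - (-7)*(-6) - 324)) = 1/(-71172 + (24 - 1*42 - 324)) = 1/(-71172 + (24 - 42 - 324)) = 1/(-71172 - 342) = 1/(-71514) = -1/71514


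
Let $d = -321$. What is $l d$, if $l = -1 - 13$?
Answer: $4494$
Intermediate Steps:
$l = -14$
$l d = \left(-14\right) \left(-321\right) = 4494$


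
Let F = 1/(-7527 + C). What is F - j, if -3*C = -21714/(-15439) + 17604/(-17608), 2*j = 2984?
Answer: -763251742539426/511562784569 ≈ -1492.0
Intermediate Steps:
j = 1492 (j = (½)*2984 = 1492)
C = -9212663/67962478 (C = -(-21714/(-15439) + 17604/(-17608))/3 = -(-21714*(-1/15439) + 17604*(-1/17608))/3 = -(21714/15439 - 4401/4402)/3 = -⅓*27637989/67962478 = -9212663/67962478 ≈ -0.13556)
F = -67962478/511562784569 (F = 1/(-7527 - 9212663/67962478) = 1/(-511562784569/67962478) = -67962478/511562784569 ≈ -0.00013285)
F - j = -67962478/511562784569 - 1*1492 = -67962478/511562784569 - 1492 = -763251742539426/511562784569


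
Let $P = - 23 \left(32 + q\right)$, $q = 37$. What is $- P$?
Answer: $1587$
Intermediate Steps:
$P = -1587$ ($P = - 23 \left(32 + 37\right) = \left(-23\right) 69 = -1587$)
$- P = \left(-1\right) \left(-1587\right) = 1587$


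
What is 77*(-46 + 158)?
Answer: 8624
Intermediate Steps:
77*(-46 + 158) = 77*112 = 8624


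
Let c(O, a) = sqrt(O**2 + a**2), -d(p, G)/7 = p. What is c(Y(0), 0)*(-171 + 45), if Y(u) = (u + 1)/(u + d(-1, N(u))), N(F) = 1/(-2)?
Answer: -18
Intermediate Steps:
N(F) = -1/2 (N(F) = 1*(-1/2) = -1/2)
d(p, G) = -7*p
Y(u) = (1 + u)/(7 + u) (Y(u) = (u + 1)/(u - 7*(-1)) = (1 + u)/(u + 7) = (1 + u)/(7 + u))
c(Y(0), 0)*(-171 + 45) = sqrt(((1 + 0)/(7 + 0))**2 + 0**2)*(-171 + 45) = sqrt((1/7)**2 + 0)*(-126) = sqrt(1/49 + 0)*(-126) = sqrt(1/49)*(-126) = (1/7)*(-126) = -18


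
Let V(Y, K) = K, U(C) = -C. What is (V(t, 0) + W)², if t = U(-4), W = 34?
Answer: 1156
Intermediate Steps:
t = 4 (t = -1*(-4) = 4)
(V(t, 0) + W)² = (0 + 34)² = 34² = 1156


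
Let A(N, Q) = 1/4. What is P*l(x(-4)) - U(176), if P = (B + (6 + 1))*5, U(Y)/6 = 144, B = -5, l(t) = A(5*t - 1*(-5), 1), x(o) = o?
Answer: -1723/2 ≈ -861.50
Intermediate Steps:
A(N, Q) = 1/4
l(t) = 1/4
U(Y) = 864 (U(Y) = 6*144 = 864)
P = 10 (P = (-5 + (6 + 1))*5 = (-5 + 7)*5 = 2*5 = 10)
P*l(x(-4)) - U(176) = 10*(1/4) - 1*864 = 5/2 - 864 = -1723/2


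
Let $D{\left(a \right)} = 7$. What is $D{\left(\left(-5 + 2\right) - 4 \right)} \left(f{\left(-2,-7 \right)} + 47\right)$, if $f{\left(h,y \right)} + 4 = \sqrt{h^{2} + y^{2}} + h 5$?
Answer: $231 + 7 \sqrt{53} \approx 281.96$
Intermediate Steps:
$f{\left(h,y \right)} = -4 + \sqrt{h^{2} + y^{2}} + 5 h$ ($f{\left(h,y \right)} = -4 + \left(\sqrt{h^{2} + y^{2}} + h 5\right) = -4 + \left(\sqrt{h^{2} + y^{2}} + 5 h\right) = -4 + \sqrt{h^{2} + y^{2}} + 5 h$)
$D{\left(\left(-5 + 2\right) - 4 \right)} \left(f{\left(-2,-7 \right)} + 47\right) = 7 \left(\left(-4 + \sqrt{\left(-2\right)^{2} + \left(-7\right)^{2}} + 5 \left(-2\right)\right) + 47\right) = 7 \left(\left(-4 + \sqrt{4 + 49} - 10\right) + 47\right) = 7 \left(\left(-4 + \sqrt{53} - 10\right) + 47\right) = 7 \left(\left(-14 + \sqrt{53}\right) + 47\right) = 7 \left(33 + \sqrt{53}\right) = 231 + 7 \sqrt{53}$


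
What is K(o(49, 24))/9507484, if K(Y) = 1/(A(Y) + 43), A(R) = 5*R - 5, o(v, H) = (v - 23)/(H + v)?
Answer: 73/27609733536 ≈ 2.6440e-9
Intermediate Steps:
o(v, H) = (-23 + v)/(H + v)
A(R) = -5 + 5*R
K(Y) = 1/(38 + 5*Y) (K(Y) = 1/((-5 + 5*Y) + 43) = 1/(38 + 5*Y))
K(o(49, 24))/9507484 = 1/((38 + 5*((-23 + 49)/(24 + 49)))*9507484) = (1/9507484)/(38 + 5*(26/73)) = (1/9507484)/(38 + 130/73) = (1/9507484)/(2904/73) = (73/2904)*(1/9507484) = 73/27609733536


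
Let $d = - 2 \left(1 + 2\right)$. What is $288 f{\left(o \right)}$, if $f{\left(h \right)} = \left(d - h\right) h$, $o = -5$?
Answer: $1440$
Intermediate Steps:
$d = -6$ ($d = \left(-2\right) 3 = -6$)
$f{\left(h \right)} = h \left(-6 - h\right)$ ($f{\left(h \right)} = \left(-6 - h\right) h = h \left(-6 - h\right)$)
$288 f{\left(o \right)} = 288 \left(\left(-1\right) \left(-5\right) \left(6 - 5\right)\right) = 288 \left(\left(-1\right) \left(-5\right) 1\right) = 288 \cdot 5 = 1440$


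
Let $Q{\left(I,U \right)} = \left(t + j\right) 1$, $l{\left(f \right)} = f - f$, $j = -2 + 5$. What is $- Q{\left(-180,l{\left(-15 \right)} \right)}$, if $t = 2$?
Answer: $-5$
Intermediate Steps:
$j = 3$
$l{\left(f \right)} = 0$
$Q{\left(I,U \right)} = 5$ ($Q{\left(I,U \right)} = \left(2 + 3\right) 1 = 5 \cdot 1 = 5$)
$- Q{\left(-180,l{\left(-15 \right)} \right)} = \left(-1\right) 5 = -5$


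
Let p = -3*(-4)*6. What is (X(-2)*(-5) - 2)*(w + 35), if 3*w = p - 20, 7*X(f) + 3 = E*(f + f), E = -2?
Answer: -2041/7 ≈ -291.57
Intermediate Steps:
X(f) = -3/7 - 4*f/7 (X(f) = -3/7 + (-2*(f + f))/7 = -3/7 + (-4*f)/7 = -3/7 - 4*f/7)
p = 72 (p = 12*6 = 72)
w = 52/3 (w = (72 - 20)/3 = (⅓)*52 = 52/3 ≈ 17.333)
(X(-2)*(-5) - 2)*(w + 35) = ((-3/7 - 4/7*(-2))*(-5) - 2)*(52/3 + 35) = ((-3/7 + 8/7)*(-5) - 2)*(157/3) = ((5/7)*(-5) - 2)*(157/3) = (-25/7 - 2)*(157/3) = -39/7*157/3 = -2041/7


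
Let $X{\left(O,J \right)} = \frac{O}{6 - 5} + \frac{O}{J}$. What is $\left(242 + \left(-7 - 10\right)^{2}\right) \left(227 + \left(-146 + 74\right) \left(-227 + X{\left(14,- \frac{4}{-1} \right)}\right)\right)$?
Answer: $8130141$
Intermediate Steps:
$X{\left(O,J \right)} = O + \frac{O}{J}$ ($X{\left(O,J \right)} = \frac{O}{6 - 5} + \frac{O}{J} = \frac{O}{1} + \frac{O}{J} = O 1 + \frac{O}{J} = O + \frac{O}{J}$)
$\left(242 + \left(-7 - 10\right)^{2}\right) \left(227 + \left(-146 + 74\right) \left(-227 + X{\left(14,- \frac{4}{-1} \right)}\right)\right) = \left(242 + \left(-7 - 10\right)^{2}\right) \left(227 + \left(-146 + 74\right) \left(-227 + \left(14 + \frac{14}{\left(-4\right) \frac{1}{-1}}\right)\right)\right) = \left(242 + \left(-17\right)^{2}\right) \left(227 - 72 \left(-227 + \left(14 + \frac{14}{\left(-4\right) \left(-1\right)}\right)\right)\right) = \left(242 + 289\right) \left(227 - 72 \left(-227 + \left(14 + \frac{14}{4}\right)\right)\right) = 531 \left(227 - 72 \left(-227 + \left(14 + 14 \cdot \frac{1}{4}\right)\right)\right) = 531 \left(227 - 72 \left(-227 + \left(14 + \frac{7}{2}\right)\right)\right) = 531 \left(227 - 72 \left(-227 + \frac{35}{2}\right)\right) = 531 \left(227 - -15084\right) = 531 \left(227 + 15084\right) = 531 \cdot 15311 = 8130141$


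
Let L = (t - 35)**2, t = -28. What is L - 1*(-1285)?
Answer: 5254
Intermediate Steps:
L = 3969 (L = (-28 - 35)**2 = (-63)**2 = 3969)
L - 1*(-1285) = 3969 - 1*(-1285) = 3969 + 1285 = 5254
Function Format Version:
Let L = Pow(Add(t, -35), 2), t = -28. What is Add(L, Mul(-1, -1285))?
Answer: 5254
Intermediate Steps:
L = 3969 (L = Pow(Add(-28, -35), 2) = Pow(-63, 2) = 3969)
Add(L, Mul(-1, -1285)) = Add(3969, Mul(-1, -1285)) = Add(3969, 1285) = 5254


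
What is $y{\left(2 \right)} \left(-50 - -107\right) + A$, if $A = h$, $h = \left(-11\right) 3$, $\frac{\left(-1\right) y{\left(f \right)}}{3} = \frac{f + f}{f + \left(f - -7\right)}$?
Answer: $- \frac{1047}{11} \approx -95.182$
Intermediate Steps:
$y{\left(f \right)} = - \frac{6 f}{7 + 2 f}$ ($y{\left(f \right)} = - 3 \frac{f + f}{f + \left(f - -7\right)} = - 3 \frac{2 f}{f + \left(f + 7\right)} = - 3 \frac{2 f}{f + \left(7 + f\right)} = - 3 \frac{2 f}{7 + 2 f} = - \frac{6 f}{7 + 2 f}$)
$h = -33$
$A = -33$
$y{\left(2 \right)} \left(-50 - -107\right) + A = \left(-6\right) 2 \frac{1}{7 + 2 \cdot 2} \left(-50 - -107\right) - 33 = \left(-6\right) 2 \frac{1}{7 + 4} \left(-50 + 107\right) - 33 = \left(-6\right) 2 \cdot \frac{1}{11} \cdot 57 - 33 = \left(- \frac{12}{11}\right) 57 - 33 = - \frac{684}{11} - 33 = - \frac{1047}{11}$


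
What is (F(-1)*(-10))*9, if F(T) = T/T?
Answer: -90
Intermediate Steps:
F(T) = 1
(F(-1)*(-10))*9 = (1*(-10))*9 = -10*9 = -90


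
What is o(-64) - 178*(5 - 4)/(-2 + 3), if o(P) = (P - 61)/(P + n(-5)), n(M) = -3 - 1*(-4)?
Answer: -11089/63 ≈ -176.02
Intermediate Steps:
n(M) = 1 (n(M) = -3 + 4 = 1)
o(P) = (-61 + P)/(1 + P) (o(P) = (P - 61)/(P + 1) = (-61 + P)/(1 + P))
o(-64) - 178*(5 - 4)/(-2 + 3) = (-61 - 64)/(1 - 64) - 178*(5 - 4)/(-2 + 3) = -125/(-63) - 178/1 = -1/63*(-125) - 178 = 125/63 - 178*1 = 125/63 - 178 = -11089/63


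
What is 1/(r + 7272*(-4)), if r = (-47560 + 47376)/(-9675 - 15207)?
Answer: -12441/361883716 ≈ -3.4378e-5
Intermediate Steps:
r = 92/12441 (r = -184/(-24882) = -184*(-1/24882) = 92/12441 ≈ 0.0073949)
1/(r + 7272*(-4)) = 1/(92/12441 + 7272*(-4)) = 1/(92/12441 - 29088) = 1/(-361883716/12441) = -12441/361883716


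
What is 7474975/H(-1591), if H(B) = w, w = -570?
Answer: -1494995/114 ≈ -13114.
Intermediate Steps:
H(B) = -570
7474975/H(-1591) = 7474975/(-570) = 7474975*(-1/570) = -1494995/114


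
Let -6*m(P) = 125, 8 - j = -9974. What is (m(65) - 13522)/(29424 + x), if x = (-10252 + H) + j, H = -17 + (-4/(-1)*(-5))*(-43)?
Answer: -7387/16362 ≈ -0.45147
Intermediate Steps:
j = 9982 (j = 8 - 1*(-9974) = 8 + 9974 = 9982)
m(P) = -125/6 (m(P) = -⅙*125 = -125/6)
H = 843 (H = -17 + (-4*(-1)*(-5))*(-43) = -17 + (4*(-5))*(-43) = -17 - 20*(-43) = -17 + 860 = 843)
x = 573 (x = (-10252 + 843) + 9982 = -9409 + 9982 = 573)
(m(65) - 13522)/(29424 + x) = (-125/6 - 13522)/(29424 + 573) = -81257/6/29997 = -81257/6*1/29997 = -7387/16362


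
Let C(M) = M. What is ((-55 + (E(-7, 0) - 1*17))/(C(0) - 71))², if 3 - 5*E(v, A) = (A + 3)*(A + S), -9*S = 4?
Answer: 1138489/1134225 ≈ 1.0038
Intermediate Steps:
S = -4/9 (S = -⅑*4 = -4/9 ≈ -0.44444)
E(v, A) = ⅗ - (3 + A)*(-4/9 + A)/5 (E(v, A) = ⅗ - (A + 3)*(A - 4/9)/5 = ⅗ - (3 + A)*(-4/9 + A)/5)
((-55 + (E(-7, 0) - 1*17))/(C(0) - 71))² = ((-55 + ((13/15 - 23/45*0 - ⅕*0²) - 1*17))/(0 - 71))² = ((-55 + ((13/15 + 0 - ⅕*0) - 17))/(-71))² = ((-55 + ((13/15 + 0 + 0) - 17))*(-1/71))² = ((-55 + (13/15 - 17))*(-1/71))² = ((-55 - 242/15)*(-1/71))² = (-1067/15*(-1/71))² = (1067/1065)² = 1138489/1134225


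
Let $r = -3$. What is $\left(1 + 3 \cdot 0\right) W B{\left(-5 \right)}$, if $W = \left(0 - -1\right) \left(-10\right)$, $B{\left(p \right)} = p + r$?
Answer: $80$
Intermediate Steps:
$B{\left(p \right)} = -3 + p$ ($B{\left(p \right)} = p - 3 = -3 + p$)
$W = -10$ ($W = \left(0 + 1\right) \left(-10\right) = 1 \left(-10\right) = -10$)
$\left(1 + 3 \cdot 0\right) W B{\left(-5 \right)} = \left(1 + 3 \cdot 0\right) \left(-10\right) \left(-3 - 5\right) = \left(1 + 0\right) \left(-10\right) \left(-8\right) = 1 \left(-10\right) \left(-8\right) = \left(-10\right) \left(-8\right) = 80$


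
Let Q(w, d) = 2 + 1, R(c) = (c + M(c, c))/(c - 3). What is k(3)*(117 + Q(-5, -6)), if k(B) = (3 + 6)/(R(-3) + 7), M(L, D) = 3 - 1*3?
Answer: 144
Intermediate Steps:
M(L, D) = 0 (M(L, D) = 3 - 3 = 0)
R(c) = c/(-3 + c) (R(c) = (c + 0)/(c - 3) = c/(-3 + c))
k(B) = 6/5 (k(B) = (3 + 6)/(-3/(-3 - 3) + 7) = 9/(-3/(-6) + 7) = 9/(-3*(-1/6) + 7) = 9/(1/2 + 7) = 9/(15/2) = 9*(2/15) = 6/5)
Q(w, d) = 3
k(3)*(117 + Q(-5, -6)) = 6*(117 + 3)/5 = (6/5)*120 = 144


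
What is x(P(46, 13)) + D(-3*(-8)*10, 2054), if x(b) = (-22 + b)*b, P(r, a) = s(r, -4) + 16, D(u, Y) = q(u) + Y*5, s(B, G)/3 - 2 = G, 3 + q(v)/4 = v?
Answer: 11098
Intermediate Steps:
q(v) = -12 + 4*v
s(B, G) = 6 + 3*G
D(u, Y) = -12 + 4*u + 5*Y (D(u, Y) = (-12 + 4*u) + Y*5 = (-12 + 4*u) + 5*Y = -12 + 4*u + 5*Y)
P(r, a) = 10 (P(r, a) = (6 + 3*(-4)) + 16 = (6 - 12) + 16 = -6 + 16 = 10)
x(b) = b*(-22 + b)
x(P(46, 13)) + D(-3*(-8)*10, 2054) = 10*(-22 + 10) + (-12 + 4*(-3*(-8)*10) + 5*2054) = 10*(-12) + (-12 + 4*(24*10) + 10270) = -120 + (-12 + 4*240 + 10270) = -120 + (-12 + 960 + 10270) = -120 + 11218 = 11098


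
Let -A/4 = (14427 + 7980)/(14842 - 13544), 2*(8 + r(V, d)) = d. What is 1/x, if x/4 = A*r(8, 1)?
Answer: 59/122220 ≈ 0.00048274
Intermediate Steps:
r(V, d) = -8 + d/2
A = -4074/59 (A = -4*(14427 + 7980)/(14842 - 13544) = -89628/1298 = -4*2037/118 = -4074/59 ≈ -69.051)
x = 122220/59 (x = 4*(-4074*(-8 + (1/2)*1)/59) = 4*(-4074*(-8 + 1/2)/59) = 4*(-4074/59*(-15/2)) = 4*(30555/59) = 122220/59 ≈ 2071.5)
1/x = 1/(122220/59) = 59/122220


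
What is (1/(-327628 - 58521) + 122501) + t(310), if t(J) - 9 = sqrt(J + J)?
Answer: 47307113989/386149 + 2*sqrt(155) ≈ 1.2253e+5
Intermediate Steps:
t(J) = 9 + sqrt(2)*sqrt(J) (t(J) = 9 + sqrt(J + J) = 9 + sqrt(2*J) = 9 + sqrt(2)*sqrt(J))
(1/(-327628 - 58521) + 122501) + t(310) = (1/(-327628 - 58521) + 122501) + (9 + sqrt(2)*sqrt(310)) = (1/(-386149) + 122501) + (9 + 2*sqrt(155)) = (-1/386149 + 122501) + (9 + 2*sqrt(155)) = 47303638648/386149 + (9 + 2*sqrt(155)) = 47307113989/386149 + 2*sqrt(155)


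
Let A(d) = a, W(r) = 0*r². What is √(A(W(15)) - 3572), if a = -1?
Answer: 3*I*√397 ≈ 59.775*I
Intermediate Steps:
W(r) = 0
A(d) = -1
√(A(W(15)) - 3572) = √(-1 - 3572) = √(-3573) = 3*I*√397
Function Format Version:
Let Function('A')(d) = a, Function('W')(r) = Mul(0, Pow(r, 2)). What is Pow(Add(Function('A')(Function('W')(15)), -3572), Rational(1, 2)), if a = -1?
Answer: Mul(3, I, Pow(397, Rational(1, 2))) ≈ Mul(59.775, I)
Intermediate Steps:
Function('W')(r) = 0
Function('A')(d) = -1
Pow(Add(Function('A')(Function('W')(15)), -3572), Rational(1, 2)) = Pow(Add(-1, -3572), Rational(1, 2)) = Pow(-3573, Rational(1, 2)) = Mul(3, I, Pow(397, Rational(1, 2)))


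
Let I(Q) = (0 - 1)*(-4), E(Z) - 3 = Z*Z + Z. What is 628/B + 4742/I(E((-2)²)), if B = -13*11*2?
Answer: 338425/286 ≈ 1183.3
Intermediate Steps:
E(Z) = 3 + Z + Z² (E(Z) = 3 + (Z*Z + Z) = 3 + (Z² + Z) = 3 + (Z + Z²) = 3 + Z + Z²)
I(Q) = 4 (I(Q) = -1*(-4) = 4)
B = -286 (B = -143*2 = -286)
628/B + 4742/I(E((-2)²)) = 628/(-286) + 4742/4 = 628*(-1/286) + 4742*(¼) = -314/143 + 2371/2 = 338425/286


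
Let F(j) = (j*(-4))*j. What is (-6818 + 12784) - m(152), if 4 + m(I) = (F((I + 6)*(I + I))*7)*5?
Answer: 322990229330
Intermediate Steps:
F(j) = -4*j**2 (F(j) = (-4*j)*j = -4*j**2)
m(I) = -4 - 560*I**2*(6 + I)**2 (m(I) = -4 + (-4*(I + 6)**2*(I + I)**2*7)*5 = -4 + (-4*4*I**2*(6 + I)**2*7)*5 = -4 + (-16*I**2*(6 + I)**2*7)*5 = -4 - 112*I**2*(6 + I)**2*5 = -4 - 560*I**2*(6 + I)**2)
(-6818 + 12784) - m(152) = (-6818 + 12784) - (-4 - 560*152**2*(6 + 152)**2) = 5966 - (-4 - 560*23104*158**2) = 5966 - (-4 - 560*23104*24964) = 5966 - (-4 - 322990223360) = 5966 - 1*(-322990223364) = 5966 + 322990223364 = 322990229330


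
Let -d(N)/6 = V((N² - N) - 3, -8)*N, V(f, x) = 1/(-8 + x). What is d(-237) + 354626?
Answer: 2836297/8 ≈ 3.5454e+5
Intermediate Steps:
d(N) = 3*N/8 (d(N) = -6*N/(-8 - 8) = -6*N/(-16) = -(-3)*N/8 = 3*N/8)
d(-237) + 354626 = (3/8)*(-237) + 354626 = -711/8 + 354626 = 2836297/8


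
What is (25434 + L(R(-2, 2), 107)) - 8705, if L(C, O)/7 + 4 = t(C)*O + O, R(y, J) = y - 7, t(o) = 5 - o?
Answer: 27936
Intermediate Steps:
R(y, J) = -7 + y
L(C, O) = -28 + 7*O + 7*O*(5 - C) (L(C, O) = -28 + 7*((5 - C)*O + O) = -28 + 7*(O*(5 - C) + O) = -28 + 7*(O + O*(5 - C)) = -28 + (7*O + 7*O*(5 - C)) = -28 + 7*O + 7*O*(5 - C))
(25434 + L(R(-2, 2), 107)) - 8705 = (25434 + (-28 + 7*107 - 7*107*(-5 + (-7 - 2)))) - 8705 = (25434 + (-28 + 749 - 7*107*(-5 - 9))) - 8705 = (25434 + (-28 + 749 - 7*107*(-14))) - 8705 = (25434 + (-28 + 749 + 10486)) - 8705 = (25434 + 11207) - 8705 = 36641 - 8705 = 27936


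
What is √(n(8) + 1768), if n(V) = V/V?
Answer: √1769 ≈ 42.059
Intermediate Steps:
n(V) = 1
√(n(8) + 1768) = √(1 + 1768) = √1769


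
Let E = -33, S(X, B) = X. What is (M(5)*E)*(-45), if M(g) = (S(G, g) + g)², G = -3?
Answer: 5940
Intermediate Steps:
M(g) = (-3 + g)²
(M(5)*E)*(-45) = ((-3 + 5)²*(-33))*(-45) = (2²*(-33))*(-45) = (4*(-33))*(-45) = -132*(-45) = 5940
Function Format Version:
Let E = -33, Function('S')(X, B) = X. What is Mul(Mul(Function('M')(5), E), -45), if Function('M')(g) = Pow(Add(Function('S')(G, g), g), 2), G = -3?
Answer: 5940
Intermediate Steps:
Function('M')(g) = Pow(Add(-3, g), 2)
Mul(Mul(Function('M')(5), E), -45) = Mul(Mul(Pow(Add(-3, 5), 2), -33), -45) = Mul(Mul(Pow(2, 2), -33), -45) = Mul(Mul(4, -33), -45) = Mul(-132, -45) = 5940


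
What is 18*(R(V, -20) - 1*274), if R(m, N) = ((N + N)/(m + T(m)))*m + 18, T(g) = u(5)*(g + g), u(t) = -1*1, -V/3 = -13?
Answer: -3888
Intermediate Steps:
V = 39 (V = -3*(-13) = 39)
u(t) = -1
T(g) = -2*g (T(g) = -(g + g) = -2*g)
R(m, N) = 18 - 2*N (R(m, N) = ((N + N)/(m - 2*m))*m + 18 = ((2*N)/((-m)))*m + 18 = ((2*N)*(-1/m))*m + 18 = (-2*N/m)*m + 18 = -2*N + 18 = 18 - 2*N)
18*(R(V, -20) - 1*274) = 18*((18 - 2*(-20)) - 1*274) = 18*((18 + 40) - 274) = 18*(58 - 274) = 18*(-216) = -3888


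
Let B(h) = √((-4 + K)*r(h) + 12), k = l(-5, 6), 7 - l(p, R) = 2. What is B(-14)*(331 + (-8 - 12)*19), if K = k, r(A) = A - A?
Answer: -98*√3 ≈ -169.74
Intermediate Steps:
r(A) = 0
l(p, R) = 5 (l(p, R) = 7 - 1*2 = 7 - 2 = 5)
k = 5
K = 5
B(h) = 2*√3 (B(h) = √((-4 + 5)*0 + 12) = √(1*0 + 12) = √(0 + 12) = √12 = 2*√3)
B(-14)*(331 + (-8 - 12)*19) = (2*√3)*(331 + (-8 - 12)*19) = (2*√3)*(331 - 20*19) = (2*√3)*(331 - 380) = (2*√3)*(-49) = -98*√3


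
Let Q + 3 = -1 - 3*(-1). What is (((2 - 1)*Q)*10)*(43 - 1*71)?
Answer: 280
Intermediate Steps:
Q = -1 (Q = -3 + (-1 - 3*(-1)) = -3 + (-1 + 3) = -3 + 2 = -1)
(((2 - 1)*Q)*10)*(43 - 1*71) = (((2 - 1)*(-1))*10)*(43 - 1*71) = ((1*(-1))*10)*(43 - 71) = -1*10*(-28) = -10*(-28) = 280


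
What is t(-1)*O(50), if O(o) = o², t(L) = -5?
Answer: -12500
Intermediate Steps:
t(-1)*O(50) = -5*50² = -5*2500 = -12500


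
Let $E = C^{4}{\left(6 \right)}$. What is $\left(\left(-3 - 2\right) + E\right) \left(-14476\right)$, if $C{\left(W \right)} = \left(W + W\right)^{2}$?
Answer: $-6224414958916$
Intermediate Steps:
$C{\left(W \right)} = 4 W^{2}$ ($C{\left(W \right)} = \left(2 W\right)^{2} = 4 W^{2}$)
$E = 429981696$ ($E = \left(4 \cdot 6^{2}\right)^{4} = \left(4 \cdot 36\right)^{4} = 144^{4} = 429981696$)
$\left(\left(-3 - 2\right) + E\right) \left(-14476\right) = \left(\left(-3 - 2\right) + 429981696\right) \left(-14476\right) = \left(-5 + 429981696\right) \left(-14476\right) = 429981691 \left(-14476\right) = -6224414958916$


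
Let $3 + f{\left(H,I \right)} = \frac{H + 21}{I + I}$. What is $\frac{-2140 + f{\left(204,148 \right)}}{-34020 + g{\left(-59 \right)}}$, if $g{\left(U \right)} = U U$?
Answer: $\frac{634103}{9039544} \approx 0.070148$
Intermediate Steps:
$f{\left(H,I \right)} = -3 + \frac{21 + H}{2 I}$ ($f{\left(H,I \right)} = -3 + \frac{H + 21}{I + I} = -3 + \frac{21 + H}{2 I}$)
$g{\left(U \right)} = U^{2}$
$\frac{-2140 + f{\left(204,148 \right)}}{-34020 + g{\left(-59 \right)}} = \frac{-2140 + \frac{21 + 204 - 888}{2 \cdot 148}}{-34020 + \left(-59\right)^{2}} = \frac{-2140 + \frac{1}{2} \cdot \frac{1}{148} \left(21 + 204 - 888\right)}{-34020 + 3481} = \frac{-2140 + \frac{1}{2} \cdot \frac{1}{148} \left(-663\right)}{-30539} = \left(-2140 - \frac{663}{296}\right) \left(- \frac{1}{30539}\right) = \left(- \frac{634103}{296}\right) \left(- \frac{1}{30539}\right) = \frac{634103}{9039544}$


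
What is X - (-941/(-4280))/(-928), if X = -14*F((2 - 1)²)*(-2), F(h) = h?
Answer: 111212461/3971840 ≈ 28.000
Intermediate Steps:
X = 28 (X = -14*(2 - 1)²*(-2) = -14*1²*(-2) = -14*1*(-2) = -14*(-2) = 28)
X - (-941/(-4280))/(-928) = 28 - (-941/(-4280))/(-928) = 28 - (-941*(-1/4280))*(-1)/928 = 28 - 941*(-1)/(4280*928) = 28 - 1*(-941/3971840) = 28 + 941/3971840 = 111212461/3971840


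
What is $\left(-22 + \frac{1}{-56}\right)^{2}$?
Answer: $\frac{1520289}{3136} \approx 484.79$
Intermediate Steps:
$\left(-22 + \frac{1}{-56}\right)^{2} = \left(-22 - \frac{1}{56}\right)^{2} = \left(- \frac{1233}{56}\right)^{2} = \frac{1520289}{3136}$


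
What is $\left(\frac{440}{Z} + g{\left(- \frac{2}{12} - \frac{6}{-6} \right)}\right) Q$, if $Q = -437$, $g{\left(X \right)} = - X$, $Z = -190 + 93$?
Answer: $\frac{1365625}{582} \approx 2346.4$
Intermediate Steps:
$Z = -97$
$\left(\frac{440}{Z} + g{\left(- \frac{2}{12} - \frac{6}{-6} \right)}\right) Q = \left(\frac{440}{-97} - \left(- \frac{2}{12} - \frac{6}{-6}\right)\right) \left(-437\right) = \left(440 \left(- \frac{1}{97}\right) - \left(\left(-2\right) \frac{1}{12} - -1\right)\right) \left(-437\right) = \left(- \frac{440}{97} - \left(- \frac{1}{6} + 1\right)\right) \left(-437\right) = \left(- \frac{440}{97} - \frac{5}{6}\right) \left(-437\right) = \left(- \frac{3125}{582}\right) \left(-437\right) = \frac{1365625}{582}$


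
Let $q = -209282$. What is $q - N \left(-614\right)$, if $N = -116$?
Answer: $-280506$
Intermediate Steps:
$q - N \left(-614\right) = -209282 - \left(-116\right) \left(-614\right) = -209282 - 71224 = -280506$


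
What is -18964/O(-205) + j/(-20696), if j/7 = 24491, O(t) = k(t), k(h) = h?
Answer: 357334359/4242680 ≈ 84.224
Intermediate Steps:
O(t) = t
j = 171437 (j = 7*24491 = 171437)
-18964/O(-205) + j/(-20696) = -18964/(-205) + 171437/(-20696) = -18964*(-1/205) + 171437*(-1/20696) = 18964/205 - 171437/20696 = 357334359/4242680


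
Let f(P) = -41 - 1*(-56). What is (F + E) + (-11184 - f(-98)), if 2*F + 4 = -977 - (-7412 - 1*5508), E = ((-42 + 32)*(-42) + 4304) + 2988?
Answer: 4965/2 ≈ 2482.5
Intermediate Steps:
E = 7712 (E = (-10*(-42) + 4304) + 2988 = (420 + 4304) + 2988 = 4724 + 2988 = 7712)
F = 11939/2 (F = -2 + (-977 - (-7412 - 1*5508))/2 = -2 + (-977 - (-7412 - 5508))/2 = -2 + (-977 - 1*(-12920))/2 = -2 + (-977 + 12920)/2 = -2 + (½)*11943 = -2 + 11943/2 = 11939/2 ≈ 5969.5)
f(P) = 15 (f(P) = -41 + 56 = 15)
(F + E) + (-11184 - f(-98)) = (11939/2 + 7712) + (-11184 - 1*15) = 27363/2 + (-11184 - 15) = 27363/2 - 11199 = 4965/2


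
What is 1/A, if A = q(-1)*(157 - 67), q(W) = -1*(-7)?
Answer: 1/630 ≈ 0.0015873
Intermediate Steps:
q(W) = 7
A = 630 (A = 7*(157 - 67) = 7*90 = 630)
1/A = 1/630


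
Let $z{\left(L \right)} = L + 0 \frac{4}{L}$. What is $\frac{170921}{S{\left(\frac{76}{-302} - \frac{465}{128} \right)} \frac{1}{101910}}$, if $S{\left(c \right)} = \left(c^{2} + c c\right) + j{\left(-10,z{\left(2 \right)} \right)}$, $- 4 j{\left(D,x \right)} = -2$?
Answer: $\frac{3253539358860165120}{5730249137} \approx 5.6778 \cdot 10^{8}$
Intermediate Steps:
$z{\left(L \right)} = L$ ($z{\left(L \right)} = L + 0 = L$)
$j{\left(D,x \right)} = \frac{1}{2}$ ($j{\left(D,x \right)} = \left(- \frac{1}{4}\right) \left(-2\right) = \frac{1}{2}$)
$S{\left(c \right)} = \frac{1}{2} + 2 c^{2}$ ($S{\left(c \right)} = \left(c^{2} + c c\right) + \frac{1}{2} = \left(c^{2} + c^{2}\right) + \frac{1}{2} = 2 c^{2} + \frac{1}{2} = \frac{1}{2} + 2 c^{2}$)
$\frac{170921}{S{\left(\frac{76}{-302} - \frac{465}{128} \right)} \frac{1}{101910}} = \frac{170921}{\left(\frac{1}{2} + 2 \left(\frac{76}{-302} - \frac{465}{128}\right)^{2}\right) \frac{1}{101910}} = \frac{170921}{\left(\frac{1}{2} + 2 \left(76 \left(- \frac{1}{302}\right) - \frac{465}{128}\right)^{2}\right) \frac{1}{101910}} = \frac{170921}{\left(\frac{1}{2} + 2 \left(- \frac{38}{151} - \frac{465}{128}\right)^{2}\right) \frac{1}{101910}} = \frac{170921}{\left(\frac{1}{2} + 2 \left(- \frac{75079}{19328}\right)^{2}\right) \frac{1}{101910}} = \frac{170921}{\left(\frac{1}{2} + 2 \cdot \frac{5636856241}{373571584}\right) \frac{1}{101910}} = \frac{170921}{\left(\frac{1}{2} + \frac{5636856241}{186785792}\right) \frac{1}{101910}} = \frac{170921}{\frac{5730249137}{186785792} \cdot \frac{1}{101910}} = \frac{170921}{\frac{5730249137}{19035340062720}} = 170921 \cdot \frac{19035340062720}{5730249137} = \frac{3253539358860165120}{5730249137}$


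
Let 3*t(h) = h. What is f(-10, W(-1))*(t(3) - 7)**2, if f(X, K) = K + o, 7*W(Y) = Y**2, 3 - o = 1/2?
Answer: 666/7 ≈ 95.143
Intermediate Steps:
t(h) = h/3
o = 5/2 (o = 3 - 1/2 = 5/2 ≈ 2.5000)
W(Y) = Y**2/7
f(X, K) = 5/2 + K (f(X, K) = K + 5/2 = 5/2 + K)
f(-10, W(-1))*(t(3) - 7)**2 = (5/2 + (1/7)*(-1)**2)*((1/3)*3 - 7)**2 = (5/2 + (1/7)*1)*(1 - 7)**2 = (5/2 + 1/7)*(-6)**2 = (37/14)*36 = 666/7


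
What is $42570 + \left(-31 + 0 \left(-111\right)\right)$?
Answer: $42539$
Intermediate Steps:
$42570 + \left(-31 + 0 \left(-111\right)\right) = 42570 + \left(-31 + 0\right) = 42570 - 31 = 42539$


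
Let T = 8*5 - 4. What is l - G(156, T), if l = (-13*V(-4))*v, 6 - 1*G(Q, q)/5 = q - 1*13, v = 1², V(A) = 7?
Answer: -6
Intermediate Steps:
T = 36 (T = 40 - 4 = 36)
v = 1
G(Q, q) = 95 - 5*q (G(Q, q) = 30 - 5*(q - 1*13) = 30 - 5*(q - 13) = 30 - 5*(-13 + q) = 30 + (65 - 5*q) = 95 - 5*q)
l = -91 (l = -13*7*1 = -91*1 = -91)
l - G(156, T) = -91 - (95 - 5*36) = -91 - (95 - 180) = -91 - 1*(-85) = -91 + 85 = -6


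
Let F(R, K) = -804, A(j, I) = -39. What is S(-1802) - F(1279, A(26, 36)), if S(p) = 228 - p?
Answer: 2834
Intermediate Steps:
S(-1802) - F(1279, A(26, 36)) = (228 - 1*(-1802)) - 1*(-804) = (228 + 1802) + 804 = 2030 + 804 = 2834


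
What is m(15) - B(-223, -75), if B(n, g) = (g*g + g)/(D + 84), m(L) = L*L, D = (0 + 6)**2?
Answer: 715/4 ≈ 178.75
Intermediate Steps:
D = 36 (D = 6**2 = 36)
m(L) = L**2
B(n, g) = g/120 + g**2/120 (B(n, g) = (g*g + g)/(36 + 84) = (g**2 + g)/120 = (g + g**2)*(1/120) = g/120 + g**2/120)
m(15) - B(-223, -75) = 15**2 - (-75)*(1 - 75)/120 = 225 - (-75)*(-74)/120 = 225 - 1*185/4 = 225 - 185/4 = 715/4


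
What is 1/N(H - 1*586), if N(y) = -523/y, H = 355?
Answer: 231/523 ≈ 0.44168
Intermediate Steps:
1/N(H - 1*586) = 1/(-523/(355 - 1*586)) = 1/(-523/(355 - 586)) = 1/(-523/(-231)) = 1/(-523*(-1/231)) = 1/(523/231) = 231/523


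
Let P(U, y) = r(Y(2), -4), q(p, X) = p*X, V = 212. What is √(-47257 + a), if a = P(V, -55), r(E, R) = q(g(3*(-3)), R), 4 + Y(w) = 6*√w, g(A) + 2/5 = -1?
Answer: I*√1181285/5 ≈ 217.37*I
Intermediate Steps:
g(A) = -7/5 (g(A) = -⅖ - 1 = -7/5)
Y(w) = -4 + 6*√w
q(p, X) = X*p
r(E, R) = -7*R/5 (r(E, R) = R*(-7/5) = -7*R/5)
P(U, y) = 28/5 (P(U, y) = -7/5*(-4) = 28/5)
a = 28/5 ≈ 5.6000
√(-47257 + a) = √(-47257 + 28/5) = √(-236257/5) = I*√1181285/5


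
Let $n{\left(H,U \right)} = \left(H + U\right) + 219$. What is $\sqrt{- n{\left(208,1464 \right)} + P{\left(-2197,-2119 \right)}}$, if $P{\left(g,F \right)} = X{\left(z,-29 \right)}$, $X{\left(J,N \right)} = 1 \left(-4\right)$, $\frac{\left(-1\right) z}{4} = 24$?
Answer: $i \sqrt{1895} \approx 43.532 i$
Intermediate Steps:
$z = -96$ ($z = \left(-4\right) 24 = -96$)
$X{\left(J,N \right)} = -4$
$n{\left(H,U \right)} = 219 + H + U$
$P{\left(g,F \right)} = -4$
$\sqrt{- n{\left(208,1464 \right)} + P{\left(-2197,-2119 \right)}} = \sqrt{- (219 + 208 + 1464) - 4} = \sqrt{\left(-1\right) 1891 - 4} = \sqrt{-1891 - 4} = \sqrt{-1895} = i \sqrt{1895}$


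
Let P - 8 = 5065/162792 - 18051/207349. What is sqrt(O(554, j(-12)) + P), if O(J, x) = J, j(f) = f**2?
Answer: sqrt(61540744676754330778)/330929004 ≈ 23.705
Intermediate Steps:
P = 15773513621/1985574024 (P = 8 + (5065/162792 - 18051/207349) = 8 - 111078571/1985574024 = 15773513621/1985574024 ≈ 7.9441)
sqrt(O(554, j(-12)) + P) = sqrt(554 + 15773513621/1985574024) = sqrt(1115781522917/1985574024) = sqrt(61540744676754330778)/330929004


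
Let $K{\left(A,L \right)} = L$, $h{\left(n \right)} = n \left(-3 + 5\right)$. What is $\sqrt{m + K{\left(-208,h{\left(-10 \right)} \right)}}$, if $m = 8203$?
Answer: $7 \sqrt{167} \approx 90.46$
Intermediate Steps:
$h{\left(n \right)} = 2 n$ ($h{\left(n \right)} = n 2 = 2 n$)
$\sqrt{m + K{\left(-208,h{\left(-10 \right)} \right)}} = \sqrt{8203 + 2 \left(-10\right)} = \sqrt{8203 - 20} = \sqrt{8183} = 7 \sqrt{167}$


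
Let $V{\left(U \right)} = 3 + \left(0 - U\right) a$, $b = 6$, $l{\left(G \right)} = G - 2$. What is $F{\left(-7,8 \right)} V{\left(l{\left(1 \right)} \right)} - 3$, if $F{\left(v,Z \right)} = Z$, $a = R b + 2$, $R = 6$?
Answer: $325$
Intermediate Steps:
$l{\left(G \right)} = -2 + G$
$a = 38$ ($a = 6 \cdot 6 + 2 = 36 + 2 = 38$)
$V{\left(U \right)} = 3 - 38 U$ ($V{\left(U \right)} = 3 + \left(0 - U\right) 38 = 3 + - U 38 = 3 - 38 U$)
$F{\left(-7,8 \right)} V{\left(l{\left(1 \right)} \right)} - 3 = 8 \left(3 - 38 \left(-2 + 1\right)\right) - 3 = 8 \left(3 - -38\right) - 3 = 8 \left(3 + 38\right) - 3 = 8 \cdot 41 - 3 = 328 - 3 = 325$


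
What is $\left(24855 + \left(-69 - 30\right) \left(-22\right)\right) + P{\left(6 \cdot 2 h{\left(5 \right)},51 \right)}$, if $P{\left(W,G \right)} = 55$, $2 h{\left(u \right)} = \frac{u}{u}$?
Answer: $27088$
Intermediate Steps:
$h{\left(u \right)} = \frac{1}{2}$ ($h{\left(u \right)} = \frac{u \frac{1}{u}}{2} = \frac{1}{2} \cdot 1 = \frac{1}{2}$)
$\left(24855 + \left(-69 - 30\right) \left(-22\right)\right) + P{\left(6 \cdot 2 h{\left(5 \right)},51 \right)} = \left(24855 + \left(-69 - 30\right) \left(-22\right)\right) + 55 = \left(24855 - -2178\right) + 55 = \left(24855 + 2178\right) + 55 = 27033 + 55 = 27088$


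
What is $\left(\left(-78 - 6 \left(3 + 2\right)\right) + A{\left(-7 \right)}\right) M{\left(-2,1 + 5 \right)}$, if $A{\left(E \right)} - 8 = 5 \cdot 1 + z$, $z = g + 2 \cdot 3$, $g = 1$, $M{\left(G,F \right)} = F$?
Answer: $-528$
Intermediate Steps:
$z = 7$ ($z = 1 + 2 \cdot 3 = 1 + 6 = 7$)
$A{\left(E \right)} = 20$ ($A{\left(E \right)} = 8 + \left(5 \cdot 1 + 7\right) = 8 + \left(5 + 7\right) = 8 + 12 = 20$)
$\left(\left(-78 - 6 \left(3 + 2\right)\right) + A{\left(-7 \right)}\right) M{\left(-2,1 + 5 \right)} = \left(\left(-78 - 6 \left(3 + 2\right)\right) + 20\right) \left(1 + 5\right) = \left(\left(-78 - 6 \cdot 5\right) + 20\right) 6 = \left(\left(-78 - 30\right) + 20\right) 6 = \left(-108 + 20\right) 6 = \left(-88\right) 6 = -528$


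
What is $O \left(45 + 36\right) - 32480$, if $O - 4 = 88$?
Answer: $-25028$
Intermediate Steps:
$O = 92$ ($O = 4 + 88 = 92$)
$O \left(45 + 36\right) - 32480 = 92 \left(45 + 36\right) - 32480 = 92 \cdot 81 - 32480 = 7452 - 32480 = -25028$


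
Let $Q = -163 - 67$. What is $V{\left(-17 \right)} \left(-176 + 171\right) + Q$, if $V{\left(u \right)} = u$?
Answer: $-145$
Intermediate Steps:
$Q = -230$ ($Q = -163 - 67 = -230$)
$V{\left(-17 \right)} \left(-176 + 171\right) + Q = - 17 \left(-176 + 171\right) - 230 = \left(-17\right) \left(-5\right) - 230 = 85 - 230 = -145$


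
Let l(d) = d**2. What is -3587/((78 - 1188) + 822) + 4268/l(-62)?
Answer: 3754403/276768 ≈ 13.565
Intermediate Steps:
-3587/((78 - 1188) + 822) + 4268/l(-62) = -3587/((78 - 1188) + 822) + 4268/((-62)**2) = -3587/(-1110 + 822) + 4268/3844 = -3587/(-288) + 4268*(1/3844) = -3587*(-1/288) + 1067/961 = 3587/288 + 1067/961 = 3754403/276768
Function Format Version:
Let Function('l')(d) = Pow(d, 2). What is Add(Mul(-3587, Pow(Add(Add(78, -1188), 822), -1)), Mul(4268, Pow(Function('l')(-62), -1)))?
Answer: Rational(3754403, 276768) ≈ 13.565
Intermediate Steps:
Add(Mul(-3587, Pow(Add(Add(78, -1188), 822), -1)), Mul(4268, Pow(Function('l')(-62), -1))) = Add(Mul(-3587, Pow(Add(Add(78, -1188), 822), -1)), Mul(4268, Pow(Pow(-62, 2), -1))) = Add(Mul(-3587, Pow(Add(-1110, 822), -1)), Mul(4268, Pow(3844, -1))) = Add(Mul(-3587, Pow(-288, -1)), Mul(4268, Rational(1, 3844))) = Add(Mul(-3587, Rational(-1, 288)), Rational(1067, 961)) = Add(Rational(3587, 288), Rational(1067, 961)) = Rational(3754403, 276768)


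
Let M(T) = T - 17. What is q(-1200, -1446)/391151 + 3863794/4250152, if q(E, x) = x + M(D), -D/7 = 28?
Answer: 752137942363/831225602476 ≈ 0.90485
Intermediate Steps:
D = -196 (D = -7*28 = -196)
M(T) = -17 + T
q(E, x) = -213 + x (q(E, x) = x + (-17 - 196) = x - 213 = -213 + x)
q(-1200, -1446)/391151 + 3863794/4250152 = (-213 - 1446)/391151 + 3863794/4250152 = -1659*1/391151 + 3863794*(1/4250152) = -1659/391151 + 1931897/2125076 = 752137942363/831225602476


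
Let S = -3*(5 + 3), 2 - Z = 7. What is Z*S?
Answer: 120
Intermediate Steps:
Z = -5 (Z = 2 - 1*7 = 2 - 7 = -5)
S = -24 (S = -3*8 = -24)
Z*S = -5*(-24) = 120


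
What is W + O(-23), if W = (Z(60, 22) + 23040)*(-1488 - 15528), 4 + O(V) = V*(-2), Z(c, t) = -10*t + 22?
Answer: -388679430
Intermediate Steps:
Z(c, t) = 22 - 10*t
O(V) = -4 - 2*V (O(V) = -4 + V*(-2) = -4 - 2*V)
W = -388679472 (W = ((22 - 10*22) + 23040)*(-1488 - 15528) = ((22 - 220) + 23040)*(-17016) = (-198 + 23040)*(-17016) = 22842*(-17016) = -388679472)
W + O(-23) = -388679472 + (-4 - 2*(-23)) = -388679472 + (-4 + 46) = -388679472 + 42 = -388679430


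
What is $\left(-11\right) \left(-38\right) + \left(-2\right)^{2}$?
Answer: $422$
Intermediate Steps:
$\left(-11\right) \left(-38\right) + \left(-2\right)^{2} = 418 + 4 = 422$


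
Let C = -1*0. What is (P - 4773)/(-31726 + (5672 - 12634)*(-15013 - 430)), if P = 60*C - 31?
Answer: -1201/26870610 ≈ -4.4696e-5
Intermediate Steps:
C = 0
P = -31 (P = 60*0 - 31 = 0 - 31 = -31)
(P - 4773)/(-31726 + (5672 - 12634)*(-15013 - 430)) = (-31 - 4773)/(-31726 + (5672 - 12634)*(-15013 - 430)) = -4804/(-31726 - 6962*(-15443)) = -4804/(-31726 + 107514166) = -4804/107482440 = -4804*1/107482440 = -1201/26870610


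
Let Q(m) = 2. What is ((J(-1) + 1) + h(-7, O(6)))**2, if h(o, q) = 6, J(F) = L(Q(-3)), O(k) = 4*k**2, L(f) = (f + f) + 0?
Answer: 121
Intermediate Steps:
L(f) = 2*f (L(f) = 2*f + 0 = 2*f)
J(F) = 4 (J(F) = 2*2 = 4)
((J(-1) + 1) + h(-7, O(6)))**2 = ((4 + 1) + 6)**2 = (5 + 6)**2 = 11**2 = 121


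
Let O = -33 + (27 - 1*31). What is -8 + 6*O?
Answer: -230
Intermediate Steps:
O = -37 (O = -33 + (27 - 31) = -33 - 4 = -37)
-8 + 6*O = -8 + 6*(-37) = -8 - 222 = -230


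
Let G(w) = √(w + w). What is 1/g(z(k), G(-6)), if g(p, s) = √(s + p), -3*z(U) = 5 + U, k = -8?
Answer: (1 + 2*I*√3)^(-½) ≈ 0.42088 - 0.31657*I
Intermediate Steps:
G(w) = √2*√w (G(w) = √(2*w) = √2*√w)
z(U) = -5/3 - U/3 (z(U) = -(5 + U)/3 = -5/3 - U/3)
g(p, s) = √(p + s)
1/g(z(k), G(-6)) = 1/(√((-5/3 - ⅓*(-8)) + √2*√(-6))) = 1/(√((-5/3 + 8/3) + √2*(I*√6))) = 1/(√(1 + 2*I*√3)) = (1 + 2*I*√3)^(-½)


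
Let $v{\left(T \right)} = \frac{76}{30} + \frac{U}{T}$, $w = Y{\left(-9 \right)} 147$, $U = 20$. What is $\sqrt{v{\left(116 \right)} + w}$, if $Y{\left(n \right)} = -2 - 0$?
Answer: $\frac{i \sqrt{55120155}}{435} \approx 17.067 i$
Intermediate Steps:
$Y{\left(n \right)} = -2$ ($Y{\left(n \right)} = -2 + 0 = -2$)
$w = -294$ ($w = \left(-2\right) 147 = -294$)
$v{\left(T \right)} = \frac{38}{15} + \frac{20}{T}$ ($v{\left(T \right)} = \frac{76}{30} + \frac{20}{T} = 76 \cdot \frac{1}{30} + \frac{20}{T} = \frac{38}{15} + \frac{20}{T}$)
$\sqrt{v{\left(116 \right)} + w} = \sqrt{\left(\frac{38}{15} + \frac{20}{116}\right) - 294} = \sqrt{\left(\frac{38}{15} + 20 \cdot \frac{1}{116}\right) - 294} = \sqrt{\left(\frac{38}{15} + \frac{5}{29}\right) - 294} = \sqrt{\frac{1177}{435} - 294} = \sqrt{- \frac{126713}{435}} = \frac{i \sqrt{55120155}}{435}$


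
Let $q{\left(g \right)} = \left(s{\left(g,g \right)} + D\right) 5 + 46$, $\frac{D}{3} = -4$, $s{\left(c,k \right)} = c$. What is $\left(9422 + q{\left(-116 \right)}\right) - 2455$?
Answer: $6373$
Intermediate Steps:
$D = -12$ ($D = 3 \left(-4\right) = -12$)
$q{\left(g \right)} = -14 + 5 g$ ($q{\left(g \right)} = \left(g - 12\right) 5 + 46 = \left(-12 + g\right) 5 + 46 = \left(-60 + 5 g\right) + 46 = -14 + 5 g$)
$\left(9422 + q{\left(-116 \right)}\right) - 2455 = \left(9422 + \left(-14 + 5 \left(-116\right)\right)\right) - 2455 = \left(9422 - 594\right) - 2455 = 8828 - 2455 = 6373$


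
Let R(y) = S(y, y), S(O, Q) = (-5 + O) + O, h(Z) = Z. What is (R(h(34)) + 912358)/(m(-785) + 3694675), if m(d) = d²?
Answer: 912421/4310900 ≈ 0.21165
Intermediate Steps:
S(O, Q) = -5 + 2*O
R(y) = -5 + 2*y
(R(h(34)) + 912358)/(m(-785) + 3694675) = ((-5 + 2*34) + 912358)/((-785)² + 3694675) = ((-5 + 68) + 912358)/(616225 + 3694675) = (63 + 912358)/4310900 = 912421*(1/4310900) = 912421/4310900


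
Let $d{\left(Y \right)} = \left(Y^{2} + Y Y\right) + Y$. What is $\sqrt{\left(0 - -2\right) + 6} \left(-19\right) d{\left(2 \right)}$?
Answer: $- 380 \sqrt{2} \approx -537.4$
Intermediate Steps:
$d{\left(Y \right)} = Y + 2 Y^{2}$ ($d{\left(Y \right)} = \left(Y^{2} + Y^{2}\right) + Y = 2 Y^{2} + Y = Y + 2 Y^{2}$)
$\sqrt{\left(0 - -2\right) + 6} \left(-19\right) d{\left(2 \right)} = \sqrt{\left(0 - -2\right) + 6} \left(-19\right) 2 \left(1 + 2 \cdot 2\right) = \sqrt{\left(0 + 2\right) + 6} \left(-19\right) 2 \left(1 + 4\right) = \sqrt{2 + 6} \left(-19\right) 2 \cdot 5 = \sqrt{8} \left(-19\right) 10 = 2 \sqrt{2} \left(-19\right) 10 = - 38 \sqrt{2} \cdot 10 = - 380 \sqrt{2}$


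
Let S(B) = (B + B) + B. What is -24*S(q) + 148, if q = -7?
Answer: 652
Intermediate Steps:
S(B) = 3*B (S(B) = 2*B + B = 3*B)
-24*S(q) + 148 = -72*(-7) + 148 = -24*(-21) + 148 = 504 + 148 = 652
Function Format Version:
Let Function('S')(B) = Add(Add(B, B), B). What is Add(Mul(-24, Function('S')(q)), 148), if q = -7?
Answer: 652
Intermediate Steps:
Function('S')(B) = Mul(3, B) (Function('S')(B) = Add(Mul(2, B), B) = Mul(3, B))
Add(Mul(-24, Function('S')(q)), 148) = Add(Mul(-24, Mul(3, -7)), 148) = Add(Mul(-24, -21), 148) = Add(504, 148) = 652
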